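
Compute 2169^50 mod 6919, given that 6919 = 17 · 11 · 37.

2157

Mod 17: 2169 ≡ 10; by Fermat, exponent reduces to 50 mod 16 = 2; 10^2 ≡ 15 (mod 17).
Mod 11: 2169 ≡ 2; since 10 | 50, by Fermat 2^50 ≡ 1 (mod 11).
Mod 37: 2169 ≡ 23; by Fermat, exponent reduces to 50 mod 36 = 14; 23^14 ≡ 11 (mod 37).
Combine by CRT: x ≡ 15 (mod 17), x ≡ 1 (mod 11), x ≡ 11 (mod 37) ⇒ x ≡ 2157 (mod 6919).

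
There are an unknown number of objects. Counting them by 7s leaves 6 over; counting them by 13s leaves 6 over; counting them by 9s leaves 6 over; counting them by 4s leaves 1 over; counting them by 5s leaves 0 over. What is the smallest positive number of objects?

The moduli are pairwise coprime; M = 7·13·9·4·5 = 16380.
M/7 = 2340; 2340 ≡ 2 (mod 7); 2·4 ≡ 1, so inverse 4.
M/13 = 1260; 1260 ≡ 12 (mod 13); 12·12 ≡ 1, so inverse 12.
M/9 = 1820; 1820 ≡ 2 (mod 9); 2·5 ≡ 1, so inverse 5.
M/4 = 4095; 4095 ≡ 3 (mod 4); 3·3 ≡ 1, so inverse 3.
M/5 = 3276; 3276 ≡ 1 (mod 5), inverse 1.
N ≡ 6·2340·4 + 6·1260·12 + 6·1820·5 + 1·4095·3 + 0·3276·1 = 213765.
213765 mod 16380 = 825.

825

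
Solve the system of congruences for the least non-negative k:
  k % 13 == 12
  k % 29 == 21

311

From k ≡ 12 (mod 13) write k = 12 + 13t. Substituting into k ≡ 21 (mod 29) gives 13t ≡ 9 (mod 29), and since 13⁻¹ ≡ 9 (mod 29), t ≡ 23. Hence k ≡ 12 + 13·23 = 311 (mod 377).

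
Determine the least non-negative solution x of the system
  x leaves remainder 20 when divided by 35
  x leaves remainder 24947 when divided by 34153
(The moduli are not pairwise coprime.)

gcd(35, 34153) = 7 and 7 | (24947 − 20), so the pair is consistent; merging gives x ≡ 59100 (mod 170765), where 170765 = lcm(35, 34153).
The solution is unique modulo lcm(35, 34153) = 170765.

59100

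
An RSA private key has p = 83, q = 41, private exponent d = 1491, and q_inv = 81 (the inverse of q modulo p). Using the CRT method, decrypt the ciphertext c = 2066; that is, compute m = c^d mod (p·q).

2148

d_p = d mod (p−1) = 1491 mod 82 = 15; d_q = d mod (q−1) = 11.
m₁ = c^(d_p) mod p: c ≡ 74 (mod 83), and 74^15 mod 83 = 73.
m₂ = c^(d_q) mod q: c ≡ 16 (mod 41), and 16^11 mod 41 = 16.
h = q_inv·(m₁ − m₂) mod p = 81·(73 − 16) mod 83 = 52.
m = m₂ + h·q = 16 + 52·41 = 2148.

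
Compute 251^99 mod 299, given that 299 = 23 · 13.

298

Mod 23: 251 ≡ 21; by Fermat, exponent reduces to 99 mod 22 = 11; 21^11 ≡ 22 (mod 23).
Mod 13: 251 ≡ 4; by Fermat, exponent reduces to 99 mod 12 = 3; 4^3 ≡ 12 (mod 13).
Combine by CRT: x ≡ 22 (mod 23), x ≡ 12 (mod 13) ⇒ x ≡ 298 (mod 299).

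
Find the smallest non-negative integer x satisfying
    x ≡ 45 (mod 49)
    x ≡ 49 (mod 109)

From x ≡ 45 (mod 49) write x = 45 + 49t. Substituting into x ≡ 49 (mod 109) gives 49t ≡ 4 (mod 109), and since 49⁻¹ ≡ 89 (mod 109), t ≡ 29. Hence x ≡ 45 + 49·29 = 1466 (mod 5341).

1466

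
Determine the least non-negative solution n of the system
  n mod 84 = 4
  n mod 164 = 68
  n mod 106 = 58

130120

Combine the congruences pairwise.
gcd(84, 164) = 4 and 4 | (68 − 4), so the pair is consistent; merging gives n ≡ 2692 (mod 3444), where 3444 = lcm(84, 164).
gcd(3444, 106) = 2 and 2 | (58 − 2692), so the pair is consistent; merging gives n ≡ 130120 (mod 182532), where 182532 = lcm(3444, 106).
The solution is unique modulo lcm(84, 164, 106) = 182532.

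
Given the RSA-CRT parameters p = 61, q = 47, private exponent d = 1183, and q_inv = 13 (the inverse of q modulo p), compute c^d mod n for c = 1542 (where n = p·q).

d_p = d mod (p−1) = 1183 mod 60 = 43; d_q = d mod (q−1) = 33.
m₁ = c^(d_p) mod p: c ≡ 17 (mod 61), and 17^43 mod 61 = 26.
m₂ = c^(d_q) mod q: c ≡ 38 (mod 47), and 38^33 mod 47 = 40.
h = q_inv·(m₁ − m₂) mod p = 13·(26 − 40) mod 61 = 1.
m = m₂ + h·q = 40 + 1·47 = 87.

87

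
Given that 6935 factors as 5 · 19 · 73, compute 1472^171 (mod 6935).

Mod 5: 1472 ≡ 2; by Fermat, exponent reduces to 171 mod 4 = 3; 2^3 ≡ 3 (mod 5).
Mod 19: 1472 ≡ 9; by Fermat, exponent reduces to 171 mod 18 = 9; 9^9 ≡ 1 (mod 19).
Mod 73: 1472 ≡ 12; by Fermat, exponent reduces to 171 mod 72 = 27; 12^27 ≡ 27 (mod 73).
Combine by CRT: x ≡ 3 (mod 5), x ≡ 1 (mod 19), x ≡ 27 (mod 73) ⇒ x ≡ 5283 (mod 6935).

5283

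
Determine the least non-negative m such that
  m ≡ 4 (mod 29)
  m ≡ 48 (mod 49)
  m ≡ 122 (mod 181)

The moduli are pairwise coprime; N = 29·49·181 = 257201.
N/29 = 8869; 8869 ≡ 24 (mod 29); 24·23 ≡ 1, so inverse 23.
N/49 = 5249; 5249 ≡ 6 (mod 49); 6·41 ≡ 1, so inverse 41.
N/181 = 1421; 1421 ≡ 154 (mod 181); 154·67 ≡ 1, so inverse 67.
m ≡ 4·8869·23 + 48·5249·41 + 122·1421·67 = 22761234.
22761234 mod 257201 = 127546.

127546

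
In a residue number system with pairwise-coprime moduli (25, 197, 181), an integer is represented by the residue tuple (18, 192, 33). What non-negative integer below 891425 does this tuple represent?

504118

From x ≡ 18 (mod 25) write x = 18 + 25t. Substituting into x ≡ 192 (mod 197) gives 25t ≡ 174 (mod 197), and since 25⁻¹ ≡ 134 (mod 197), t ≡ 70. Hence x ≡ 18 + 25·70 = 1768 (mod 4925).
From x ≡ 1768 (mod 4925) write x = 1768 + 4925t. Substituting into x ≡ 33 (mod 181) gives 4925t ≡ 75 (mod 181), and since 38⁻¹ ≡ 81 (mod 181), t ≡ 102. Hence x ≡ 1768 + 4925·102 = 504118 (mod 891425).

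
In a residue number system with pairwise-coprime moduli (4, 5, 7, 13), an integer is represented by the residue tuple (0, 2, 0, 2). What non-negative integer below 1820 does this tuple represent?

392

The moduli are pairwise coprime; N = 4·5·7·13 = 1820.
N/4 = 455; 455 ≡ 3 (mod 4); 3·3 ≡ 1, so inverse 3.
N/5 = 364; 364 ≡ 4 (mod 5); 4·4 ≡ 1, so inverse 4.
N/7 = 260; 260 ≡ 1 (mod 7), inverse 1.
N/13 = 140; 140 ≡ 10 (mod 13); 10·4 ≡ 1, so inverse 4.
x ≡ 0·455·3 + 2·364·4 + 0·260·1 + 2·140·4 = 4032.
4032 mod 1820 = 392.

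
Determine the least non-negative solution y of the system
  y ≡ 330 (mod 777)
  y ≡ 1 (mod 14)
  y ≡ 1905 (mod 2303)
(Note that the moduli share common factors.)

195357

gcd(777, 14) = 7 and 7 | (1 − 330), so the pair is consistent; merging gives y ≡ 1107 (mod 1554), where 1554 = lcm(777, 14).
gcd(1554, 2303) = 7 and 7 | (1905 − 1107), so the pair is consistent; merging gives y ≡ 195357 (mod 511266), where 511266 = lcm(1554, 2303).
The solution is unique modulo lcm(777, 14, 2303) = 511266.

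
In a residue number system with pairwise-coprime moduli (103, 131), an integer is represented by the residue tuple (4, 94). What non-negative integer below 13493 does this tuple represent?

8347

From x ≡ 4 (mod 103) write x = 4 + 103t. Substituting into x ≡ 94 (mod 131) gives 103t ≡ 90 (mod 131), and since 103⁻¹ ≡ 14 (mod 131), t ≡ 81. Hence x ≡ 4 + 103·81 = 8347 (mod 13493).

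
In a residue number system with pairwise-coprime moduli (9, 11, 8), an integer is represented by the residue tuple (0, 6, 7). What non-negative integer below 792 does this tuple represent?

The moduli are pairwise coprime; N = 9·11·8 = 792.
N/9 = 88; 88 ≡ 7 (mod 9); 7·4 ≡ 1, so inverse 4.
N/11 = 72; 72 ≡ 6 (mod 11); 6·2 ≡ 1, so inverse 2.
N/8 = 99; 99 ≡ 3 (mod 8); 3·3 ≡ 1, so inverse 3.
x ≡ 0·88·4 + 6·72·2 + 7·99·3 = 2943.
2943 mod 792 = 567.

567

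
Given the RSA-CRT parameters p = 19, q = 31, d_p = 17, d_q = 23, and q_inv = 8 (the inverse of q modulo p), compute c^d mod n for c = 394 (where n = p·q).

m₁ = c^(d_p) mod p: c ≡ 14 (mod 19), and 14^17 mod 19 = 15.
m₂ = c^(d_q) mod q: c ≡ 22 (mod 31), and 22^23 mod 31 = 3.
h = q_inv·(m₁ − m₂) mod p = 8·(15 − 3) mod 19 = 1.
m = m₂ + h·q = 3 + 1·31 = 34.

34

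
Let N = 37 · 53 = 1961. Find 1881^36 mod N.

Mod 37: 1881 ≡ 31; since 36 | 36, by Fermat 31^36 ≡ 1 (mod 37).
Mod 53: 1881 ≡ 26; 26^36 ≡ 28 (mod 53).
Combine by CRT: x ≡ 1 (mod 37), x ≡ 28 (mod 53) ⇒ x ≡ 1777 (mod 1961).

1777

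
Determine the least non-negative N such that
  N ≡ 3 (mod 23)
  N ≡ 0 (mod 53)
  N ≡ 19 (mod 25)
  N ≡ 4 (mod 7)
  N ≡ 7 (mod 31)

6055144

Combine the congruences pairwise.
From N ≡ 3 (mod 23) write N = 3 + 23t. Substituting into N ≡ 0 (mod 53) gives 23t ≡ 50 (mod 53), and since 23⁻¹ ≡ 30 (mod 53), t ≡ 16. Hence N ≡ 3 + 23·16 = 371 (mod 1219).
From N ≡ 371 (mod 1219) write N = 371 + 1219t. Substituting into N ≡ 19 (mod 25) gives 1219t ≡ 23 (mod 25), and since 19⁻¹ ≡ 4 (mod 25), t ≡ 17. Hence N ≡ 371 + 1219·17 = 21094 (mod 30475).
From N ≡ 21094 (mod 30475) write N = 21094 + 30475t. Substituting into N ≡ 4 (mod 7) gives 30475t ≡ 1 (mod 7), and since 4⁻¹ ≡ 2 (mod 7), t ≡ 2. Hence N ≡ 21094 + 30475·2 = 82044 (mod 213325).
From N ≡ 82044 (mod 213325) write N = 82044 + 213325t. Substituting into N ≡ 7 (mod 31) gives 213325t ≡ 20 (mod 31), and since 14⁻¹ ≡ 20 (mod 31), t ≡ 28. Hence N ≡ 82044 + 213325·28 = 6055144 (mod 6613075).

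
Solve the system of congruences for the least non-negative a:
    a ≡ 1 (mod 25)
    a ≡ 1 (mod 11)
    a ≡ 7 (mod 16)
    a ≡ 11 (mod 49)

22551

The moduli are pairwise coprime; N = 25·11·16·49 = 215600.
N/25 = 8624; 8624 ≡ 24 (mod 25); 24·24 ≡ 1, so inverse 24.
N/11 = 19600; 19600 ≡ 9 (mod 11); 9·5 ≡ 1, so inverse 5.
N/16 = 13475; 13475 ≡ 3 (mod 16); 3·11 ≡ 1, so inverse 11.
N/49 = 4400; 4400 ≡ 39 (mod 49); 39·44 ≡ 1, so inverse 44.
a ≡ 1·8624·24 + 1·19600·5 + 7·13475·11 + 11·4400·44 = 3472151.
3472151 mod 215600 = 22551.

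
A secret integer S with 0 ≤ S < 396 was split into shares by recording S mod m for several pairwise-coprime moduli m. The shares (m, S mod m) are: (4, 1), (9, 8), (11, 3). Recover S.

377

Combine the congruences pairwise.
From S ≡ 1 (mod 4) write S = 1 + 4t. Substituting into S ≡ 8 (mod 9) gives 4t ≡ 7 (mod 9), and since 4⁻¹ ≡ 7 (mod 9), t ≡ 4. Hence S ≡ 1 + 4·4 = 17 (mod 36).
From S ≡ 17 (mod 36) write S = 17 + 36t. Substituting into S ≡ 3 (mod 11) gives 36t ≡ 8 (mod 11), and since 3⁻¹ ≡ 4 (mod 11), t ≡ 10. Hence S ≡ 17 + 36·10 = 377 (mod 396).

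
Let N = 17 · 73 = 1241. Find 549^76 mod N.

548

Mod 17: 549 ≡ 5; by Fermat, exponent reduces to 76 mod 16 = 12; 5^12 ≡ 4 (mod 17).
Mod 73: 549 ≡ 38; by Fermat, exponent reduces to 76 mod 72 = 4; 38^4 ≡ 37 (mod 73).
Combine by CRT: x ≡ 4 (mod 17), x ≡ 37 (mod 73) ⇒ x ≡ 548 (mod 1241).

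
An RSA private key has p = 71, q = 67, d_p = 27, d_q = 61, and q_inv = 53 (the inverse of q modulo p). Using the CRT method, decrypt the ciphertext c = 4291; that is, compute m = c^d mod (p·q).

1482

m₁ = c^(d_p) mod p: c ≡ 31 (mod 71), and 31^27 mod 71 = 62.
m₂ = c^(d_q) mod q: c ≡ 3 (mod 67), and 3^61 mod 67 = 8.
h = q_inv·(m₁ − m₂) mod p = 53·(62 − 8) mod 71 = 22.
m = m₂ + h·q = 8 + 22·67 = 1482.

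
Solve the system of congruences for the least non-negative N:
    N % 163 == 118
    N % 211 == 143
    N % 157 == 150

From N ≡ 118 (mod 163) write N = 118 + 163t. Substituting into N ≡ 143 (mod 211) gives 163t ≡ 25 (mod 211), and since 163⁻¹ ≡ 189 (mod 211), t ≡ 83. Hence N ≡ 118 + 163·83 = 13647 (mod 34393).
From N ≡ 13647 (mod 34393) write N = 13647 + 34393t. Substituting into N ≡ 150 (mod 157) gives 34393t ≡ 5 (mod 157), and since 10⁻¹ ≡ 110 (mod 157), t ≡ 79. Hence N ≡ 13647 + 34393·79 = 2730694 (mod 5399701).

2730694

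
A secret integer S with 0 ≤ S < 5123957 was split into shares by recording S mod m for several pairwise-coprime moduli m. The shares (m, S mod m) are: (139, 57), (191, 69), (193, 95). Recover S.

From S ≡ 57 (mod 139) write S = 57 + 139t. Substituting into S ≡ 69 (mod 191) gives 139t ≡ 12 (mod 191), and since 139⁻¹ ≡ 11 (mod 191), t ≡ 132. Hence S ≡ 57 + 139·132 = 18405 (mod 26549).
From S ≡ 18405 (mod 26549) write S = 18405 + 26549t. Substituting into S ≡ 95 (mod 193) gives 26549t ≡ 25 (mod 193), and since 108⁻¹ ≡ 84 (mod 193), t ≡ 170. Hence S ≡ 18405 + 26549·170 = 4531735 (mod 5123957).

4531735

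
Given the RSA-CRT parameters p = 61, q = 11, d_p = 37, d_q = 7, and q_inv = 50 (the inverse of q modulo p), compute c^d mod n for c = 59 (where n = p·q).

m₁ = c^(d_p) mod p: c ≡ 59 (mod 61), and 59^37 mod 61 = 6.
m₂ = c^(d_q) mod q: c ≡ 4 (mod 11), and 4^7 mod 11 = 5.
h = q_inv·(m₁ − m₂) mod p = 50·(6 − 5) mod 61 = 50.
m = m₂ + h·q = 5 + 50·11 = 555.

555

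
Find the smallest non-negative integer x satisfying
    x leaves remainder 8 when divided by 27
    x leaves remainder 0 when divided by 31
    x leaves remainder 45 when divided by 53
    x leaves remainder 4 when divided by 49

The moduli are pairwise coprime; N = 27·31·53·49 = 2173689.
N/27 = 80507; 80507 ≡ 20 (mod 27); 20·23 ≡ 1, so inverse 23.
N/31 = 70119; 70119 ≡ 28 (mod 31); 28·10 ≡ 1, so inverse 10.
N/53 = 41013; 41013 ≡ 44 (mod 53); 44·47 ≡ 1, so inverse 47.
N/49 = 44361; 44361 ≡ 16 (mod 49); 16·46 ≡ 1, so inverse 46.
x ≡ 8·80507·23 + 0·70119·10 + 45·41013·47 + 4·44361·46 = 109718207.
109718207 mod 2173689 = 1033757.

1033757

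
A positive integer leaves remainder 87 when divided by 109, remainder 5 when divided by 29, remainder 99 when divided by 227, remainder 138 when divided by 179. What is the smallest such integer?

The moduli are pairwise coprime; M = 109·29·227·179 = 128440913.
M/109 = 1178357; 1178357 ≡ 67 (mod 109); 67·96 ≡ 1, so inverse 96.
M/29 = 4428997; 4428997 ≡ 1 (mod 29), inverse 1.
M/227 = 565819; 565819 ≡ 135 (mod 227); 135·37 ≡ 1, so inverse 37.
M/179 = 717547; 717547 ≡ 115 (mod 179); 115·165 ≡ 1, so inverse 165.
n ≡ 87·1178357·96 + 5·4428997·1 + 99·565819·37 + 138·717547·165 = 28274922836.
28274922836 mod 128440913 = 17921976.

17921976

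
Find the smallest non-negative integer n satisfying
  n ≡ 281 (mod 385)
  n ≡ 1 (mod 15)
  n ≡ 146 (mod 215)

34546

Combine the congruences pairwise.
gcd(385, 15) = 5 and 5 | (1 − 281), so the pair is consistent; merging gives n ≡ 1051 (mod 1155), where 1155 = lcm(385, 15).
gcd(1155, 215) = 5 and 5 | (146 − 1051), so the pair is consistent; merging gives n ≡ 34546 (mod 49665), where 49665 = lcm(1155, 215).
The solution is unique modulo lcm(385, 15, 215) = 49665.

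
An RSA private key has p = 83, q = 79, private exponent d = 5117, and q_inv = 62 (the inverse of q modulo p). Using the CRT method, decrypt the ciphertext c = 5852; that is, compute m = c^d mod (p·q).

3479

d_p = d mod (p−1) = 5117 mod 82 = 33; d_q = d mod (q−1) = 47.
m₁ = c^(d_p) mod p: c ≡ 42 (mod 83), and 42^33 mod 83 = 76.
m₂ = c^(d_q) mod q: c ≡ 6 (mod 79), and 6^47 mod 79 = 3.
h = q_inv·(m₁ − m₂) mod p = 62·(76 − 3) mod 83 = 44.
m = m₂ + h·q = 3 + 44·79 = 3479.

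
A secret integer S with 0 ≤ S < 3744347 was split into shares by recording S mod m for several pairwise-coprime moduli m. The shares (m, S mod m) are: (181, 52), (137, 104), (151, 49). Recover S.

The moduli are pairwise coprime; N = 181·137·151 = 3744347.
N/181 = 20687; 20687 ≡ 53 (mod 181); 53·41 ≡ 1, so inverse 41.
N/137 = 27331; 27331 ≡ 68 (mod 137); 68·135 ≡ 1, so inverse 135.
N/151 = 24797; 24797 ≡ 33 (mod 151); 33·119 ≡ 1, so inverse 119.
S ≡ 52·20687·41 + 104·27331·135 + 49·24797·119 = 572423231.
572423231 mod 3744347 = 3282487.

3282487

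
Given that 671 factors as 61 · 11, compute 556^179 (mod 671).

35

Mod 61: 556 ≡ 7; by Fermat, exponent reduces to 179 mod 60 = 59; 7^59 ≡ 35 (mod 61).
Mod 11: 556 ≡ 6; by Fermat, exponent reduces to 179 mod 10 = 9; 6^9 ≡ 2 (mod 11).
Combine by CRT: x ≡ 35 (mod 61), x ≡ 2 (mod 11) ⇒ x ≡ 35 (mod 671).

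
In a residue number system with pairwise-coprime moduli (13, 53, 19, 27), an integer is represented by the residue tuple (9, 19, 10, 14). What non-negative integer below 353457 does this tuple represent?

From x ≡ 9 (mod 13) write x = 9 + 13t. Substituting into x ≡ 19 (mod 53) gives 13t ≡ 10 (mod 53), and since 13⁻¹ ≡ 49 (mod 53), t ≡ 13. Hence x ≡ 9 + 13·13 = 178 (mod 689).
From x ≡ 178 (mod 689) write x = 178 + 689t. Substituting into x ≡ 10 (mod 19) gives 689t ≡ 3 (mod 19), and since 5⁻¹ ≡ 4 (mod 19), t ≡ 12. Hence x ≡ 178 + 689·12 = 8446 (mod 13091).
From x ≡ 8446 (mod 13091) write x = 8446 + 13091t. Substituting into x ≡ 14 (mod 27) gives 13091t ≡ 19 (mod 27), and since 23⁻¹ ≡ 20 (mod 27), t ≡ 2. Hence x ≡ 8446 + 13091·2 = 34628 (mod 353457).

34628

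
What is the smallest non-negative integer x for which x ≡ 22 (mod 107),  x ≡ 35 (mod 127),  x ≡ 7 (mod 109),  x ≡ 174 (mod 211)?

The moduli are pairwise coprime; N = 107·127·109·211 = 312533411.
N/107 = 2920873; 2920873 ≡ 94 (mod 107); 94·74 ≡ 1, so inverse 74.
N/127 = 2460893; 2460893 ≡ 14 (mod 127); 14·118 ≡ 1, so inverse 118.
N/109 = 2867279; 2867279 ≡ 34 (mod 109); 34·93 ≡ 1, so inverse 93.
N/211 = 1481201; 1481201 ≡ 192 (mod 211); 192·111 ≡ 1, so inverse 111.
x ≡ 22·2920873·74 + 35·2460893·118 + 7·2867279·93 + 174·1481201·111 = 45393184077.
45393184077 mod 312533411 = 75839482.

75839482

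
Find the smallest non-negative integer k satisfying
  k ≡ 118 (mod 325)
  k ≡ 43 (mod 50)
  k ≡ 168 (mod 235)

Combine the congruences pairwise.
gcd(325, 50) = 25 and 25 | (43 − 118), so the pair is consistent; merging gives k ≡ 443 (mod 650), where 650 = lcm(325, 50).
gcd(650, 235) = 5 and 5 | (168 − 443), so the pair is consistent; merging gives k ≡ 3693 (mod 30550), where 30550 = lcm(650, 235).
The solution is unique modulo lcm(325, 50, 235) = 30550.

3693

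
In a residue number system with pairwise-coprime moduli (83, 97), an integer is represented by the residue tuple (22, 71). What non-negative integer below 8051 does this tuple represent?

Combine the congruences pairwise.
From x ≡ 22 (mod 83) write x = 22 + 83t. Substituting into x ≡ 71 (mod 97) gives 83t ≡ 49 (mod 97), and since 83⁻¹ ≡ 90 (mod 97), t ≡ 45. Hence x ≡ 22 + 83·45 = 3757 (mod 8051).

3757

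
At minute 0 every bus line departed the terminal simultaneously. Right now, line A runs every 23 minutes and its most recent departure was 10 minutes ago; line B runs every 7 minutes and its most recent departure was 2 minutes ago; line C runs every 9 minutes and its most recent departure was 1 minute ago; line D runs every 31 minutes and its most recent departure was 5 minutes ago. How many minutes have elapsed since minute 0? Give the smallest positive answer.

9739

The moduli are pairwise coprime; N = 23·7·9·31 = 44919.
N/23 = 1953; 1953 ≡ 21 (mod 23); 21·11 ≡ 1, so inverse 11.
N/7 = 6417; 6417 ≡ 5 (mod 7); 5·3 ≡ 1, so inverse 3.
N/9 = 4991; 4991 ≡ 5 (mod 9); 5·2 ≡ 1, so inverse 2.
N/31 = 1449; 1449 ≡ 23 (mod 31); 23·27 ≡ 1, so inverse 27.
t ≡ 10·1953·11 + 2·6417·3 + 1·4991·2 + 5·1449·27 = 458929.
458929 mod 44919 = 9739.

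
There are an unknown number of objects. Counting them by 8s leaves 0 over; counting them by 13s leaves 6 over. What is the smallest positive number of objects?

From N ≡ 0 (mod 8) write N = 0 + 8t. Substituting into N ≡ 6 (mod 13) gives 8t ≡ 6 (mod 13), and since 8⁻¹ ≡ 5 (mod 13), t ≡ 4. Hence N ≡ 0 + 8·4 = 32 (mod 104).

32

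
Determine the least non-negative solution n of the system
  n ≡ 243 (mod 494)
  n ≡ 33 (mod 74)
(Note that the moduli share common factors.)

gcd(494, 74) = 2 and 2 | (33 − 243), so the pair is consistent; merging gives n ≡ 9135 (mod 18278), where 18278 = lcm(494, 74).
The solution is unique modulo lcm(494, 74) = 18278.

9135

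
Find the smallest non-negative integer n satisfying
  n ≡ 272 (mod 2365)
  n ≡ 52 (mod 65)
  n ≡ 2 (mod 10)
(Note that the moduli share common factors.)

28652

gcd(2365, 65) = 5 and 5 | (52 − 272), so the pair is consistent; merging gives n ≡ 28652 (mod 30745), where 30745 = lcm(2365, 65).
gcd(30745, 10) = 5 and 5 | (2 − 28652), so the pair is consistent; merging gives n ≡ 28652 (mod 61490), where 61490 = lcm(30745, 10).
The solution is unique modulo lcm(2365, 65, 10) = 61490.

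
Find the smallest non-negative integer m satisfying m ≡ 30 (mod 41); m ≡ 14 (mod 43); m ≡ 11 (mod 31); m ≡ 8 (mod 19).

740818

The moduli are pairwise coprime; N = 41·43·31·19 = 1038407.
N/41 = 25327; 25327 ≡ 30 (mod 41); 30·26 ≡ 1, so inverse 26.
N/43 = 24149; 24149 ≡ 26 (mod 43); 26·5 ≡ 1, so inverse 5.
N/31 = 33497; 33497 ≡ 17 (mod 31); 17·11 ≡ 1, so inverse 11.
N/19 = 54653; 54653 ≡ 9 (mod 19); 9·17 ≡ 1, so inverse 17.
m ≡ 30·25327·26 + 14·24149·5 + 11·33497·11 + 8·54653·17 = 32931435.
32931435 mod 1038407 = 740818.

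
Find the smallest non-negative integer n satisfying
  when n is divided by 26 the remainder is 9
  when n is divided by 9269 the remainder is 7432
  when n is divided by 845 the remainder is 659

313309

Combine the congruences pairwise.
gcd(26, 9269) = 13 and 13 | (7432 − 9), so the pair is consistent; merging gives n ≡ 16701 (mod 18538), where 18538 = lcm(26, 9269).
gcd(18538, 845) = 13 and 13 | (659 − 16701), so the pair is consistent; merging gives n ≡ 313309 (mod 1204970), where 1204970 = lcm(18538, 845).
The solution is unique modulo lcm(26, 9269, 845) = 1204970.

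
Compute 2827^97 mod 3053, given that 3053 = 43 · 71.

Mod 43: 2827 ≡ 32; by Fermat, exponent reduces to 97 mod 42 = 13; 32^13 ≡ 39 (mod 43).
Mod 71: 2827 ≡ 58; by Fermat, exponent reduces to 97 mod 70 = 27; 58^27 ≡ 12 (mod 71).
Combine by CRT: x ≡ 39 (mod 43), x ≡ 12 (mod 71) ⇒ x ≡ 1716 (mod 3053).

1716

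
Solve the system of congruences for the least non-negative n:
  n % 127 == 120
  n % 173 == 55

15106

Combine the congruences pairwise.
From n ≡ 120 (mod 127) write n = 120 + 127t. Substituting into n ≡ 55 (mod 173) gives 127t ≡ 108 (mod 173), and since 127⁻¹ ≡ 94 (mod 173), t ≡ 118. Hence n ≡ 120 + 127·118 = 15106 (mod 21971).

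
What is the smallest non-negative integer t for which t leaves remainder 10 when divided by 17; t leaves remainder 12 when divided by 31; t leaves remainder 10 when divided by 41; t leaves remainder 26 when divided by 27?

The moduli are pairwise coprime; N = 17·31·41·27 = 583389.
N/17 = 34317; 34317 ≡ 11 (mod 17); 11·14 ≡ 1, so inverse 14.
N/31 = 18819; 18819 ≡ 2 (mod 31); 2·16 ≡ 1, so inverse 16.
N/41 = 14229; 14229 ≡ 2 (mod 41); 2·21 ≡ 1, so inverse 21.
N/27 = 21607; 21607 ≡ 7 (mod 27); 7·4 ≡ 1, so inverse 4.
t ≡ 10·34317·14 + 12·18819·16 + 10·14229·21 + 26·21607·4 = 13652846.
13652846 mod 583389 = 234899.

234899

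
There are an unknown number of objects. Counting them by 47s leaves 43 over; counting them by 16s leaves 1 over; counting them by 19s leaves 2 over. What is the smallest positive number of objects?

From N ≡ 43 (mod 47) write N = 43 + 47t. Substituting into N ≡ 1 (mod 16) gives 47t ≡ 6 (mod 16), and since 15⁻¹ ≡ 15 (mod 16), t ≡ 10. Hence N ≡ 43 + 47·10 = 513 (mod 752).
From N ≡ 513 (mod 752) write N = 513 + 752t. Substituting into N ≡ 2 (mod 19) gives 752t ≡ 2 (mod 19), and since 11⁻¹ ≡ 7 (mod 19), t ≡ 14. Hence N ≡ 513 + 752·14 = 11041 (mod 14288).

11041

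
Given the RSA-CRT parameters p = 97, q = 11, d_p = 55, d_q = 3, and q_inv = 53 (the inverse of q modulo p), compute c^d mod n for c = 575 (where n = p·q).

401

m₁ = c^(d_p) mod p: c ≡ 90 (mod 97), and 90^55 mod 97 = 13.
m₂ = c^(d_q) mod q: c ≡ 3 (mod 11), and 3^3 mod 11 = 5.
h = q_inv·(m₁ − m₂) mod p = 53·(13 − 5) mod 97 = 36.
m = m₂ + h·q = 5 + 36·11 = 401.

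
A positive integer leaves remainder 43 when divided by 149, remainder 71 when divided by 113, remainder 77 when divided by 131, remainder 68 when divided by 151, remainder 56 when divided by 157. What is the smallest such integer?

20984061764

From a ≡ 43 (mod 149) write a = 43 + 149t. Substituting into a ≡ 71 (mod 113) gives 149t ≡ 28 (mod 113), and since 36⁻¹ ≡ 22 (mod 113), t ≡ 51. Hence a ≡ 43 + 149·51 = 7642 (mod 16837).
From a ≡ 7642 (mod 16837) write a = 7642 + 16837t. Substituting into a ≡ 77 (mod 131) gives 16837t ≡ 33 (mod 131), and since 69⁻¹ ≡ 19 (mod 131), t ≡ 103. Hence a ≡ 7642 + 16837·103 = 1741853 (mod 2205647).
From a ≡ 1741853 (mod 2205647) write a = 1741853 + 2205647t. Substituting into a ≡ 68 (mod 151) gives 2205647t ≡ 0 (mod 151), and since 141⁻¹ ≡ 15 (mod 151), t ≡ 0. Hence a ≡ 1741853 + 2205647·0 = 1741853 (mod 333052697).
From a ≡ 1741853 (mod 333052697) write a = 1741853 + 333052697t. Substituting into a ≡ 56 (mod 157) gives 333052697t ≡ 118 (mod 157), and since 119⁻¹ ≡ 95 (mod 157), t ≡ 63. Hence a ≡ 1741853 + 333052697·63 = 20984061764 (mod 52289273429).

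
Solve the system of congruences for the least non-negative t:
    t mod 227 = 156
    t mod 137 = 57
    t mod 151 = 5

Combine the congruences pairwise.
From t ≡ 156 (mod 227) write t = 156 + 227s. Substituting into t ≡ 57 (mod 137) gives 227s ≡ 38 (mod 137), and since 90⁻¹ ≡ 102 (mod 137), s ≡ 40. Hence t ≡ 156 + 227·40 = 9236 (mod 31099).
From t ≡ 9236 (mod 31099) write t = 9236 + 31099s. Substituting into t ≡ 5 (mod 151) gives 31099s ≡ 131 (mod 151), and since 144⁻¹ ≡ 43 (mod 151), s ≡ 46. Hence t ≡ 9236 + 31099·46 = 1439790 (mod 4695949).

1439790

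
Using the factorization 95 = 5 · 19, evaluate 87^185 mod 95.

7

Mod 5: 87 ≡ 2; by Fermat, exponent reduces to 185 mod 4 = 1; 2^1 ≡ 2 (mod 5).
Mod 19: 87 ≡ 11; by Fermat, exponent reduces to 185 mod 18 = 5; 11^5 ≡ 7 (mod 19).
Combine by CRT: x ≡ 2 (mod 5), x ≡ 7 (mod 19) ⇒ x ≡ 7 (mod 95).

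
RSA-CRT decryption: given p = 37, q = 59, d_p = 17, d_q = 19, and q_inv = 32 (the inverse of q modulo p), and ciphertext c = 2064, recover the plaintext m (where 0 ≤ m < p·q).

m₁ = c^(d_p) mod p: c ≡ 29 (mod 37), and 29^17 mod 37 = 14.
m₂ = c^(d_q) mod q: c ≡ 58 (mod 59), and 58^19 mod 59 = 58.
h = q_inv·(m₁ − m₂) mod p = 32·(14 − 58) mod 37 = 35.
m = m₂ + h·q = 58 + 35·59 = 2123.

2123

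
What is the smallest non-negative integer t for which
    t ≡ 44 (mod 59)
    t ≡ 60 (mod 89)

2463

Combine the congruences pairwise.
From t ≡ 44 (mod 59) write t = 44 + 59s. Substituting into t ≡ 60 (mod 89) gives 59s ≡ 16 (mod 89), and since 59⁻¹ ≡ 86 (mod 89), s ≡ 41. Hence t ≡ 44 + 59·41 = 2463 (mod 5251).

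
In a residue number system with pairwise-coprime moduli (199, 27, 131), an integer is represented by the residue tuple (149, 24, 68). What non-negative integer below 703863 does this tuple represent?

From x ≡ 149 (mod 199) write x = 149 + 199t. Substituting into x ≡ 24 (mod 27) gives 199t ≡ 10 (mod 27), and since 10⁻¹ ≡ 19 (mod 27), t ≡ 1. Hence x ≡ 149 + 199·1 = 348 (mod 5373).
From x ≡ 348 (mod 5373) write x = 348 + 5373t. Substituting into x ≡ 68 (mod 131) gives 5373t ≡ 113 (mod 131), and since 2⁻¹ ≡ 66 (mod 131), t ≡ 122. Hence x ≡ 348 + 5373·122 = 655854 (mod 703863).

655854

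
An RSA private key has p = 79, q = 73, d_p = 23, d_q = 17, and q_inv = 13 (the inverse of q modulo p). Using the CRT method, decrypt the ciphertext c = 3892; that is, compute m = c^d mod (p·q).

m₁ = c^(d_p) mod p: c ≡ 21 (mod 79), and 21^23 mod 79 = 22.
m₂ = c^(d_q) mod q: c ≡ 23 (mod 73), and 23^17 mod 73 = 19.
h = q_inv·(m₁ − m₂) mod p = 13·(22 − 19) mod 79 = 39.
m = m₂ + h·q = 19 + 39·73 = 2866.

2866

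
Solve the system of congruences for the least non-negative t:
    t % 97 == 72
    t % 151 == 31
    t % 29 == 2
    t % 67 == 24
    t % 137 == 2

From t ≡ 72 (mod 97) write t = 72 + 97s. Substituting into t ≡ 31 (mod 151) gives 97s ≡ 110 (mod 151), and since 97⁻¹ ≡ 137 (mod 151), s ≡ 121. Hence t ≡ 72 + 97·121 = 11809 (mod 14647).
From t ≡ 11809 (mod 14647) write t = 11809 + 14647s. Substituting into t ≡ 2 (mod 29) gives 14647s ≡ 25 (mod 29), and since 2⁻¹ ≡ 15 (mod 29), s ≡ 27. Hence t ≡ 11809 + 14647·27 = 407278 (mod 424763).
From t ≡ 407278 (mod 424763) write t = 407278 + 424763s. Substituting into t ≡ 24 (mod 67) gives 424763s ≡ 39 (mod 67), and since 50⁻¹ ≡ 63 (mod 67), s ≡ 45. Hence t ≡ 407278 + 424763·45 = 19521613 (mod 28459121).
From t ≡ 19521613 (mod 28459121) write t = 19521613 + 28459121s. Substituting into t ≡ 2 (mod 137) gives 28459121s ≡ 67 (mod 137), and since 111⁻¹ ≡ 79 (mod 137), s ≡ 87. Hence t ≡ 19521613 + 28459121·87 = 2495465140 (mod 3898899577).

2495465140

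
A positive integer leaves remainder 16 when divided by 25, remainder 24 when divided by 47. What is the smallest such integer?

541

From x ≡ 16 (mod 25) write x = 16 + 25t. Substituting into x ≡ 24 (mod 47) gives 25t ≡ 8 (mod 47), and since 25⁻¹ ≡ 32 (mod 47), t ≡ 21. Hence x ≡ 16 + 25·21 = 541 (mod 1175).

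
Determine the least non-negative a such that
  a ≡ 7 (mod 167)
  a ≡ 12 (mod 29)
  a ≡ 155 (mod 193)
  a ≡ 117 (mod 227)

44321640

From a ≡ 7 (mod 167) write a = 7 + 167t. Substituting into a ≡ 12 (mod 29) gives 167t ≡ 5 (mod 29), and since 22⁻¹ ≡ 4 (mod 29), t ≡ 20. Hence a ≡ 7 + 167·20 = 3347 (mod 4843).
From a ≡ 3347 (mod 4843) write a = 3347 + 4843t. Substituting into a ≡ 155 (mod 193) gives 4843t ≡ 89 (mod 193), and since 18⁻¹ ≡ 118 (mod 193), t ≡ 80. Hence a ≡ 3347 + 4843·80 = 390787 (mod 934699).
From a ≡ 390787 (mod 934699) write a = 390787 + 934699t. Substituting into a ≡ 117 (mod 227) gives 934699t ≡ 224 (mod 227), and since 140⁻¹ ≡ 60 (mod 227), t ≡ 47. Hence a ≡ 390787 + 934699·47 = 44321640 (mod 212176673).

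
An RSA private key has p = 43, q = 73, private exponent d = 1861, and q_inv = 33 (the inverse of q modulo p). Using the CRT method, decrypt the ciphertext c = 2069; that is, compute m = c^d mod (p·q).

2914

d_p = d mod (p−1) = 1861 mod 42 = 13; d_q = d mod (q−1) = 61.
m₁ = c^(d_p) mod p: c ≡ 5 (mod 43), and 5^13 mod 43 = 33.
m₂ = c^(d_q) mod q: c ≡ 25 (mod 73), and 25^61 mod 73 = 67.
h = q_inv·(m₁ − m₂) mod p = 33·(33 − 67) mod 43 = 39.
m = m₂ + h·q = 67 + 39·73 = 2914.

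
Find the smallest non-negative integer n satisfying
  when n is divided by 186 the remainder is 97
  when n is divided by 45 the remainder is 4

1399

gcd(186, 45) = 3 and 3 | (4 − 97), so the pair is consistent; merging gives n ≡ 1399 (mod 2790), where 2790 = lcm(186, 45).
The solution is unique modulo lcm(186, 45) = 2790.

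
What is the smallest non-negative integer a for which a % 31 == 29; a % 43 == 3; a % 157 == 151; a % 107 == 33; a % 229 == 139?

2737707276

The moduli are pairwise coprime; N = 31·43·157·107·229 = 5128012343.
N/31 = 165419753; 165419753 ≡ 2 (mod 31); 2·16 ≡ 1, so inverse 16.
N/43 = 119256101; 119256101 ≡ 30 (mod 43); 30·33 ≡ 1, so inverse 33.
N/157 = 32662499; 32662499 ≡ 62 (mod 157); 62·38 ≡ 1, so inverse 38.
N/107 = 47925349; 47925349 ≡ 49 (mod 107); 49·83 ≡ 1, so inverse 83.
N/229 = 22393067; 22393067 ≡ 73 (mod 229); 73·160 ≡ 1, so inverse 160.
a ≡ 29·165419753·16 + 3·119256101·33 + 151·32662499·38 + 33·47925349·83 + 139·22393067·160 = 905267879644.
905267879644 mod 5128012343 = 2737707276.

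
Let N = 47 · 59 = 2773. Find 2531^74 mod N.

75

Mod 47: 2531 ≡ 40; by Fermat, exponent reduces to 74 mod 46 = 28; 40^28 ≡ 28 (mod 47).
Mod 59: 2531 ≡ 53; by Fermat, exponent reduces to 74 mod 58 = 16; 53^16 ≡ 16 (mod 59).
Combine by CRT: x ≡ 28 (mod 47), x ≡ 16 (mod 59) ⇒ x ≡ 75 (mod 2773).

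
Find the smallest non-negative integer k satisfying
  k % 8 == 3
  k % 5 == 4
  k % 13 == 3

The moduli are pairwise coprime; N = 8·5·13 = 520.
N/8 = 65; 65 ≡ 1 (mod 8), inverse 1.
N/5 = 104; 104 ≡ 4 (mod 5); 4·4 ≡ 1, so inverse 4.
N/13 = 40; 40 ≡ 1 (mod 13), inverse 1.
k ≡ 3·65·1 + 4·104·4 + 3·40·1 = 1979.
1979 mod 520 = 419.

419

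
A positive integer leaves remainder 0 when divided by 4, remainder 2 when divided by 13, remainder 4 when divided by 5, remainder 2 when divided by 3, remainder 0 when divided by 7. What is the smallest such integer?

1484

From x ≡ 0 (mod 4) write x = 0 + 4t. Substituting into x ≡ 2 (mod 13) gives 4t ≡ 2 (mod 13), and since 4⁻¹ ≡ 10 (mod 13), t ≡ 7. Hence x ≡ 0 + 4·7 = 28 (mod 52).
From x ≡ 28 (mod 52) write x = 28 + 52t. Substituting into x ≡ 4 (mod 5) gives 52t ≡ 1 (mod 5), and since 2⁻¹ ≡ 3 (mod 5), t ≡ 3. Hence x ≡ 28 + 52·3 = 184 (mod 260).
From x ≡ 184 (mod 260) write x = 184 + 260t. Substituting into x ≡ 2 (mod 3) gives 260t ≡ 1 (mod 3), and since 2⁻¹ ≡ 2 (mod 3), t ≡ 2. Hence x ≡ 184 + 260·2 = 704 (mod 780).
From x ≡ 704 (mod 780) write x = 704 + 780t. Substituting into x ≡ 0 (mod 7) gives 780t ≡ 3 (mod 7), and since 3⁻¹ ≡ 5 (mod 7), t ≡ 1. Hence x ≡ 704 + 780·1 = 1484 (mod 5460).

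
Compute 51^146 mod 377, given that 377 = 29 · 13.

Mod 29: 51 ≡ 22; by Fermat, exponent reduces to 146 mod 28 = 6; 22^6 ≡ 25 (mod 29).
Mod 13: 51 ≡ 12; by Fermat, exponent reduces to 146 mod 12 = 2; 12^2 ≡ 1 (mod 13).
Combine by CRT: x ≡ 25 (mod 29), x ≡ 1 (mod 13) ⇒ x ≡ 170 (mod 377).

170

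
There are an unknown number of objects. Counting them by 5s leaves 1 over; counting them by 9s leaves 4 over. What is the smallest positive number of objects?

31

Combine the congruences pairwise.
From N ≡ 1 (mod 5) write N = 1 + 5t. Substituting into N ≡ 4 (mod 9) gives 5t ≡ 3 (mod 9), and since 5⁻¹ ≡ 2 (mod 9), t ≡ 6. Hence N ≡ 1 + 5·6 = 31 (mod 45).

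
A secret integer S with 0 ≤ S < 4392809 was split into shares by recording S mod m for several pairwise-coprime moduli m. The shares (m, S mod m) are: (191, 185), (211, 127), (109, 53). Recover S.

45070

The moduli are pairwise coprime; N = 191·211·109 = 4392809.
N/191 = 22999; 22999 ≡ 79 (mod 191); 79·162 ≡ 1, so inverse 162.
N/211 = 20819; 20819 ≡ 141 (mod 211); 141·3 ≡ 1, so inverse 3.
N/109 = 40301; 40301 ≡ 80 (mod 109); 80·15 ≡ 1, so inverse 15.
S ≡ 185·22999·162 + 127·20819·3 + 53·40301·15 = 729251364.
729251364 mod 4392809 = 45070.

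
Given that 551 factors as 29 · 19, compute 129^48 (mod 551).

368

Mod 29: 129 ≡ 13; by Fermat, exponent reduces to 48 mod 28 = 20; 13^20 ≡ 20 (mod 29).
Mod 19: 129 ≡ 15; by Fermat, exponent reduces to 48 mod 18 = 12; 15^12 ≡ 7 (mod 19).
Combine by CRT: x ≡ 20 (mod 29), x ≡ 7 (mod 19) ⇒ x ≡ 368 (mod 551).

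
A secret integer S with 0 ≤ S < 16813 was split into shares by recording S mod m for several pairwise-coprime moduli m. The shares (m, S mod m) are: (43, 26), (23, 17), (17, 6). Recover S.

7078

The moduli are pairwise coprime; N = 43·23·17 = 16813.
N/43 = 391; 391 ≡ 4 (mod 43); 4·11 ≡ 1, so inverse 11.
N/23 = 731; 731 ≡ 18 (mod 23); 18·9 ≡ 1, so inverse 9.
N/17 = 989; 989 ≡ 3 (mod 17); 3·6 ≡ 1, so inverse 6.
S ≡ 26·391·11 + 17·731·9 + 6·989·6 = 259273.
259273 mod 16813 = 7078.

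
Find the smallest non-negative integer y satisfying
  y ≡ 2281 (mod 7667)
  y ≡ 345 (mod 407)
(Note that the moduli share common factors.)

132620

gcd(7667, 407) = 11 and 11 | (345 − 2281), so the pair is consistent; merging gives y ≡ 132620 (mod 283679), where 283679 = lcm(7667, 407).
The solution is unique modulo lcm(7667, 407) = 283679.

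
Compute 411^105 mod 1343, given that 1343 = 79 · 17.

Mod 79: 411 ≡ 16; by Fermat, exponent reduces to 105 mod 78 = 27; 16^27 ≡ 52 (mod 79).
Mod 17: 411 ≡ 3; by Fermat, exponent reduces to 105 mod 16 = 9; 3^9 ≡ 14 (mod 17).
Combine by CRT: x ≡ 52 (mod 79), x ≡ 14 (mod 17) ⇒ x ≡ 1000 (mod 1343).

1000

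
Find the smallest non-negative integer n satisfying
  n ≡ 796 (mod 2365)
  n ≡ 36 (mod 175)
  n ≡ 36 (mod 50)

gcd(2365, 175) = 5 and 5 | (36 − 796), so the pair is consistent; merging gives n ≡ 26811 (mod 82775), where 82775 = lcm(2365, 175).
gcd(82775, 50) = 25 and 25 | (36 − 26811), so the pair is consistent; merging gives n ≡ 109586 (mod 165550), where 165550 = lcm(82775, 50).
The solution is unique modulo lcm(2365, 175, 50) = 165550.

109586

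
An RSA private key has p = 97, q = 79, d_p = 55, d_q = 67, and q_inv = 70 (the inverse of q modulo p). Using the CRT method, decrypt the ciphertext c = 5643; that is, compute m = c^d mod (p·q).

m₁ = c^(d_p) mod p: c ≡ 17 (mod 97), and 17^55 mod 97 = 39.
m₂ = c^(d_q) mod q: c ≡ 34 (mod 79), and 34^67 mod 79 = 35.
h = q_inv·(m₁ − m₂) mod p = 70·(39 − 35) mod 97 = 86.
m = m₂ + h·q = 35 + 86·79 = 6829.

6829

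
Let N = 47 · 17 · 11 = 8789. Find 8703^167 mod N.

Mod 47: 8703 ≡ 8; by Fermat, exponent reduces to 167 mod 46 = 29; 8^29 ≡ 25 (mod 47).
Mod 17: 8703 ≡ 16; by Fermat, exponent reduces to 167 mod 16 = 7; 16^7 ≡ 16 (mod 17).
Mod 11: 8703 ≡ 2; by Fermat, exponent reduces to 167 mod 10 = 7; 2^7 ≡ 7 (mod 11).
Combine by CRT: x ≡ 25 (mod 47), x ≡ 16 (mod 17), x ≡ 7 (mod 11) ⇒ x ≡ 2328 (mod 8789).

2328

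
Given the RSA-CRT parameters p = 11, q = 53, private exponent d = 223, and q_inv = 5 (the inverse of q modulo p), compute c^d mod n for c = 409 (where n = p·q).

305

d_p = d mod (p−1) = 223 mod 10 = 3; d_q = d mod (q−1) = 15.
m₁ = c^(d_p) mod p: c ≡ 2 (mod 11), and 2^3 mod 11 = 8.
m₂ = c^(d_q) mod q: c ≡ 38 (mod 53), and 38^15 mod 53 = 40.
h = q_inv·(m₁ − m₂) mod p = 5·(8 − 40) mod 11 = 5.
m = m₂ + h·q = 40 + 5·53 = 305.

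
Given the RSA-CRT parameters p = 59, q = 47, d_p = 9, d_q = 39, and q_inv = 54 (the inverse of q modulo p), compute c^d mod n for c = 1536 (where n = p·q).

2518

m₁ = c^(d_p) mod p: c ≡ 2 (mod 59), and 2^9 mod 59 = 40.
m₂ = c^(d_q) mod q: c ≡ 32 (mod 47), and 32^39 mod 47 = 27.
h = q_inv·(m₁ − m₂) mod p = 54·(40 − 27) mod 59 = 53.
m = m₂ + h·q = 27 + 53·47 = 2518.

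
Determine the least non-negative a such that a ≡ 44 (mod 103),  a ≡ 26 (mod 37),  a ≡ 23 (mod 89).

The moduli are pairwise coprime; N = 103·37·89 = 339179.
N/103 = 3293; 3293 ≡ 100 (mod 103); 100·34 ≡ 1, so inverse 34.
N/37 = 9167; 9167 ≡ 28 (mod 37); 28·4 ≡ 1, so inverse 4.
N/89 = 3811; 3811 ≡ 73 (mod 89); 73·50 ≡ 1, so inverse 50.
a ≡ 44·3293·34 + 26·9167·4 + 23·3811·50 = 10262346.
10262346 mod 339179 = 86976.

86976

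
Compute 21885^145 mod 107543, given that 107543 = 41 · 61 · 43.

Mod 41: 21885 ≡ 32; by Fermat, exponent reduces to 145 mod 40 = 25; 32^25 ≡ 32 (mod 41).
Mod 61: 21885 ≡ 47; by Fermat, exponent reduces to 145 mod 60 = 25; 47^25 ≡ 47 (mod 61).
Mod 43: 21885 ≡ 41; by Fermat, exponent reduces to 145 mod 42 = 19; 41^19 ≡ 11 (mod 43).
Combine by CRT: x ≡ 32 (mod 41), x ≡ 47 (mod 61), x ≡ 11 (mod 43) ⇒ x ≡ 41893 (mod 107543).

41893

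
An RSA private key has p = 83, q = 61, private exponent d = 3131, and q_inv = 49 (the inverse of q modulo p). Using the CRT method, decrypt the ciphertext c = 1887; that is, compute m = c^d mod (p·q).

d_p = d mod (p−1) = 3131 mod 82 = 15; d_q = d mod (q−1) = 11.
m₁ = c^(d_p) mod p: c ≡ 61 (mod 83), and 61^15 mod 83 = 64.
m₂ = c^(d_q) mod q: c ≡ 57 (mod 61), and 57^11 mod 61 = 56.
h = q_inv·(m₁ − m₂) mod p = 49·(64 − 56) mod 83 = 60.
m = m₂ + h·q = 56 + 60·61 = 3716.

3716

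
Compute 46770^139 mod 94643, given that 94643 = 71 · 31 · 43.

Mod 71: 46770 ≡ 52; by Fermat, exponent reduces to 139 mod 70 = 69; 52^69 ≡ 56 (mod 71).
Mod 31: 46770 ≡ 22; by Fermat, exponent reduces to 139 mod 30 = 19; 22^19 ≡ 11 (mod 31).
Mod 43: 46770 ≡ 29; by Fermat, exponent reduces to 139 mod 42 = 13; 29^13 ≡ 18 (mod 43).
Combine by CRT: x ≡ 56 (mod 71), x ≡ 11 (mod 31), x ≡ 18 (mod 43) ⇒ x ≡ 4103 (mod 94643).

4103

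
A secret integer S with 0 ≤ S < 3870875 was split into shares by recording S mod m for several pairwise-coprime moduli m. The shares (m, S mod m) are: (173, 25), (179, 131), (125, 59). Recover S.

The moduli are pairwise coprime; N = 173·179·125 = 3870875.
N/173 = 22375; 22375 ≡ 58 (mod 173); 58·3 ≡ 1, so inverse 3.
N/179 = 21625; 21625 ≡ 145 (mod 179); 145·100 ≡ 1, so inverse 100.
N/125 = 30967; 30967 ≡ 92 (mod 125); 92·53 ≡ 1, so inverse 53.
S ≡ 25·22375·3 + 131·21625·100 + 59·30967·53 = 381799434.
381799434 mod 3870875 = 2453684.

2453684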